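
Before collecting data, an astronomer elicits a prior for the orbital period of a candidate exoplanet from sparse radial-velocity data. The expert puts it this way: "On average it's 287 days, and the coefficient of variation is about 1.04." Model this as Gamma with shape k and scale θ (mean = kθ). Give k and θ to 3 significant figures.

For Gamma(k, scale θ): mean = kθ, variance = kθ², so CV = 1/√k.
CV = 1.04, hence k = 1/CV² = 0.925.
Then θ = mean/k = 287/0.925 = 310.

k ≈ 0.925, θ ≈ 310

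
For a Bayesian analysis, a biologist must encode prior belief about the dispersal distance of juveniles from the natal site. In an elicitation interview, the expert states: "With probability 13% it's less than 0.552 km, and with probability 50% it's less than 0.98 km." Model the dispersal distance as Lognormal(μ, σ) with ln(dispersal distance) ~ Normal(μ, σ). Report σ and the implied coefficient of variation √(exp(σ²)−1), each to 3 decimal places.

If T ~ Lognormal(μ,σ) then ln T ~ Normal(μ,σ), so the p-quantile of ln T is μ + z_p·σ.
ln(0.552) = -0.5942 and ln(0.98) = -0.0202; z_{0.13} = -1.126, z_{0.5} = 0.
σ = (-0.0202 − -0.5942)/(0 − (-1.126)) = 0.510.
μ = -0.5942 − (-1.126)·0.510 = -0.020.
CV = √(exp(σ²)−1) = √(exp(0.2597)−1) = 0.545.

σ ≈ 0.510, CV ≈ 0.545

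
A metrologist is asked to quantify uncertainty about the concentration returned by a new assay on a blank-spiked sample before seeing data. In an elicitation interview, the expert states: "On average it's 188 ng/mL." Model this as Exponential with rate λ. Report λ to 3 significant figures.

Exponential mean = 1/λ, so λ = 1/188.0 = 0.00532.

λ ≈ 0.00532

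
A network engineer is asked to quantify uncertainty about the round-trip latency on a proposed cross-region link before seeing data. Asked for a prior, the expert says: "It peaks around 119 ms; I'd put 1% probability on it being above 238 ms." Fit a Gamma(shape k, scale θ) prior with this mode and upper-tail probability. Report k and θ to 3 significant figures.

k ≈ 11.2, θ ≈ 11.6

Gamma(k,θ) with k>1 has mode (k−1)θ, so θ = 119/(k−1).
Need P(X < 238) = 0.99 with θ tied to k this way. Start at k = 2, θ = 119: P(X<238) ≈ 0.594.
Too low — raise k to concentrate. Iterating converges to k ≈ 11.2.
Then θ = 119/(11.2−1) ≈ 11.6.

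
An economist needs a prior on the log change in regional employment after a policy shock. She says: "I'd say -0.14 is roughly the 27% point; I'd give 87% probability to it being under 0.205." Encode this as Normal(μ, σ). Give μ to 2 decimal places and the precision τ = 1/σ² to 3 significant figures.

μ = -0.02, τ = 25.4

For Normal(μ,σ), the p-quantile is μ + z_p·σ. Here z_{0.27} = -0.6128, z_{0.87} = 1.126.
So -0.14 = μ − 0.6128σ and 0.205 = μ + 1.126σ.
Subtracting: σ = (0.205 − -0.14)/(1.126 − (-0.6128)) = 0.20.
Then μ = -0.14 − (-0.6128)·0.20 = -0.02.
Precision τ = 1/σ² = 1/0.1984² = 25.4.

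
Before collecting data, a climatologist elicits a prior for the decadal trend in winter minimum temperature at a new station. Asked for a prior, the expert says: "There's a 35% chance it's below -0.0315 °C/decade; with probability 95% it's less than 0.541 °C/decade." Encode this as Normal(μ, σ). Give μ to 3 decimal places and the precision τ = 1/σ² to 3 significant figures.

The p-quantile of Normal(μ,σ) is μ + z_p·σ, with z_{0.35} = -0.3853 and z_{0.95} = 1.645.
Eliminate σ: μ = (z₂·x₁ − z₁·x₂)/(z₂ − z₁) = (1.645·-0.0315 − (-0.3853)·0.541)/2.03 = 0.077.
Then σ = (x₂ − x₁)/(z₂ − z₁) = (0.541 − -0.0315)/2.03 = 0.282.
Precision τ = 1/σ² = 1/0.282² = 12.6.

μ = 0.077, τ = 12.6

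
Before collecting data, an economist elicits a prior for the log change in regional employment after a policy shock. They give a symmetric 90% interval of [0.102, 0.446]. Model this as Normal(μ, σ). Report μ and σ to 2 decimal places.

A symmetric 90% interval runs μ ± z·σ with z = 1.645.
Half-width = 0.172, so σ = 0.172/1.645 = 0.10.
μ is the interval midpoint, 0.27.

μ = 0.27, σ = 0.10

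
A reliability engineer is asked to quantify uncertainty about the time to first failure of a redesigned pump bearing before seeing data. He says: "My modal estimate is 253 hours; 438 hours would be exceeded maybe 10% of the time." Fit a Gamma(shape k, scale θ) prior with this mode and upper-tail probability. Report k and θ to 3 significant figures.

Gamma(k,θ) with k>1 has mode (k−1)θ, so θ = 253/(k−1).
Need P(X < 438) = 0.9 with θ tied to k this way. Start at k = 2, θ = 253: P(X<438) ≈ 0.516.
Too low — raise k to concentrate. Iterating converges to k ≈ 7.3.
Then θ = 253/(7.3−1) ≈ 40.2.

k ≈ 7.3, θ ≈ 40.2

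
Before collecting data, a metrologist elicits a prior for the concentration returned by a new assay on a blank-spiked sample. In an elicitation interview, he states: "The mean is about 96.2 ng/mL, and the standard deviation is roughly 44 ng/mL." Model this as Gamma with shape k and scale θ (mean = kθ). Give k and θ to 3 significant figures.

k ≈ 4.78, θ ≈ 20.1

For Gamma(k, scale θ): mean = kθ, variance = kθ², so CV = 1/√k.
CV = SD/mean = 44/96.2 = 0.4574, hence k = 1/CV² = 4.78.
Then θ = mean/k = 96.2/4.78 = 20.1.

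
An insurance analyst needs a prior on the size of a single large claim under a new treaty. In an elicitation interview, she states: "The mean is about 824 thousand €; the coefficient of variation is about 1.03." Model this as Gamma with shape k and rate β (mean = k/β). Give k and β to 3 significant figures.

k ≈ 0.943, β ≈ 0.00114

For Gamma(k, rate β): mean = k/β, variance = k/β², so CV = 1/√k.
CV = 1.03, hence k = 1/CV² = 0.943.
Then β = k/mean = 0.943/824 = 0.00114.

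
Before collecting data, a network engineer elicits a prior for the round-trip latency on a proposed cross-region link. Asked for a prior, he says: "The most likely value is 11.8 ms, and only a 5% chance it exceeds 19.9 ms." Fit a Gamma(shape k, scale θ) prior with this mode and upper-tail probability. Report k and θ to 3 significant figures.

Gamma(k,θ) with k>1 has mode (k−1)θ, so θ = 11.8/(k−1).
Need P(X < 19.9) = 0.95 with θ tied to k this way. Start at k = 2, θ = 11.8: P(X<19.9) ≈ 0.503.
Too low — raise k to concentrate. Iterating converges to k ≈ 11.2.
Then θ = 11.8/(11.2−1) ≈ 1.15.

k ≈ 11.2, θ ≈ 1.15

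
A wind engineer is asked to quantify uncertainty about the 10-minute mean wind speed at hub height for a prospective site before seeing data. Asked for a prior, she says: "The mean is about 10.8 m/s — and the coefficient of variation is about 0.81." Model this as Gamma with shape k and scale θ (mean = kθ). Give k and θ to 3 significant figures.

For Gamma(k, scale θ): mean = kθ, variance = kθ², so CV = 1/√k.
CV = 0.81, hence k = 1/CV² = 1.52.
Then θ = mean/k = 10.8/1.52 = 7.09.

k ≈ 1.52, θ ≈ 7.09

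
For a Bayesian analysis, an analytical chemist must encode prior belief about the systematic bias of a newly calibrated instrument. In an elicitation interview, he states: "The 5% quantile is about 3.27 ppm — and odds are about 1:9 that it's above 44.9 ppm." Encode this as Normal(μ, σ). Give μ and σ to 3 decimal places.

μ = 26.669, σ = 14.226

For Normal(μ,σ), the p-quantile is μ + z_p·σ. Here z_{0.05} = -1.645, z_{0.9} = 1.282.
So 3.27 = μ − 1.645σ and 44.9 = μ + 1.282σ.
Subtracting: σ = (44.9 − 3.27)/(1.282 − (-1.645)) = 14.226.
Then μ = 3.27 − (-1.645)·14.226 = 26.669.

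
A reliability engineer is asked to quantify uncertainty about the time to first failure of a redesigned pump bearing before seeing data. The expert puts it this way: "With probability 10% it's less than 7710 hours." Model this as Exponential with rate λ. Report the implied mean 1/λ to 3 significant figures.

mean ≈ 73200 hours

P(T < 7710.0) = 1 − e^(−λ·7710.0) = 0.1, so λ = −ln(1−0.1)/7710.0 = −ln(0.9)/7710.0 = 1.37e-05.
Mean = 1/λ = 73200 hours.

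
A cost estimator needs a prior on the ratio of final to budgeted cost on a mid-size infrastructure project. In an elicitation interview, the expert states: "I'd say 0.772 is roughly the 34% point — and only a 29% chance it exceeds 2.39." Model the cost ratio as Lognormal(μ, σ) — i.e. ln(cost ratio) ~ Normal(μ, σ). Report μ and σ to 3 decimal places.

If T ~ Lognormal(μ,σ) then ln T ~ Normal(μ,σ), so the p-quantile of ln T is μ + z_p·σ.
ln(0.772) = -0.2588 and ln(2.39) = 0.8713; z_{0.34} = -0.4125, z_{0.71} = 0.5534.
σ = (0.8713 − -0.2588)/(0.5534 − (-0.4125)) = 1.170.
μ = -0.2588 − (-0.4125)·1.170 = 0.224.

μ ≈ 0.224, σ ≈ 1.170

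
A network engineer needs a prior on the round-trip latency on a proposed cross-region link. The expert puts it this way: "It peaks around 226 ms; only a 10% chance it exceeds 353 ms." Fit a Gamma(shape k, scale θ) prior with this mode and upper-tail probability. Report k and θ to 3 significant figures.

Gamma(k,θ) with k>1 has mode (k−1)θ, so θ = 226/(k−1).
Need P(X < 353) = 0.9 with θ tied to k this way. Start at k = 2, θ = 226: P(X<353) ≈ 0.463.
Too low — raise k to concentrate. Iterating converges to k ≈ 10.4.
Then θ = 226/(10.4−1) ≈ 24.

k ≈ 10.4, θ ≈ 24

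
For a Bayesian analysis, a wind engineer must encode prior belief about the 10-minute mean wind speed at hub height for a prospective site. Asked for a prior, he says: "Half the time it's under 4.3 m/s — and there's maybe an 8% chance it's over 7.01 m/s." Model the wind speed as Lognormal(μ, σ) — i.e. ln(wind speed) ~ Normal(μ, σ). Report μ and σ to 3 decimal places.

If T ~ Lognormal(μ,σ) then ln T ~ Normal(μ,σ), so the p-quantile of ln T is μ + z_p·σ.
ln(4.3) = 1.459 and ln(7.01) = 1.947; z_{0.5} = 0, z_{0.92} = 1.405.
σ = (1.947 − 1.459)/(1.405 − (0)) = 0.348.
μ = 1.459 − (0)·0.348 = 1.459.

μ ≈ 1.459, σ ≈ 0.348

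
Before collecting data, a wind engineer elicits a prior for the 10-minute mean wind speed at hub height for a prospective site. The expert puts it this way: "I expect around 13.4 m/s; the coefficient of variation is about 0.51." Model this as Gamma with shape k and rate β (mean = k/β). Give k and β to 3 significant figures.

For Gamma(k, rate β): mean = k/β, variance = k/β², so CV = 1/√k.
CV = 0.51, hence k = 1/CV² = 3.84.
Then β = k/mean = 3.84/13.4 = 0.287.

k ≈ 3.84, β ≈ 0.287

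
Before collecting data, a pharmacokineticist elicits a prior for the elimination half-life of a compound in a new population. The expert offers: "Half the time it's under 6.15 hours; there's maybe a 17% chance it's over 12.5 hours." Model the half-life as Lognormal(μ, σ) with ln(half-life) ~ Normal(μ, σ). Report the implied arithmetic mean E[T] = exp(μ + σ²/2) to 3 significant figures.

E[T] ≈ 8.11 hours

If T ~ Lognormal(μ,σ) then ln T ~ Normal(μ,σ), so the p-quantile of ln T is μ + z_p·σ.
ln(6.15) = 1.816 and ln(12.5) = 2.526; z_{0.5} = 0, z_{0.83} = 0.9542.
σ = (2.526 − 1.816)/(0.9542 − (0)) = 0.743.
μ = 1.816 − (0)·0.743 = 1.816.
E[T] = exp(μ + σ²/2) = exp(1.816 + 0.2763) = 8.11 hours.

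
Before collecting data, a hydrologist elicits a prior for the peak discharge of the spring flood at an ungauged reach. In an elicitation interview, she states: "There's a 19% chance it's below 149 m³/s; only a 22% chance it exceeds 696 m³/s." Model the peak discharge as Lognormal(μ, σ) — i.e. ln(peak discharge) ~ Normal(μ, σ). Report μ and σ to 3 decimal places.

μ ≈ 5.824, σ ≈ 0.934

If T ~ Lognormal(μ,σ) then ln T ~ Normal(μ,σ), so the p-quantile of ln T is μ + z_p·σ.
ln(149) = 5.004 and ln(696) = 6.545; z_{0.19} = -0.8779, z_{0.78} = 0.7722.
σ = (6.545 − 5.004)/(0.7722 − (-0.8779)) = 0.934.
μ = 5.004 − (-0.8779)·0.934 = 5.824.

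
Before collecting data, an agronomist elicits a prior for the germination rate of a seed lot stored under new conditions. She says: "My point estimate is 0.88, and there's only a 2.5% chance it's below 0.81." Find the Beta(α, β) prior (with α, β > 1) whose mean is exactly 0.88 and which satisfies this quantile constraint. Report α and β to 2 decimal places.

α ≈ 88.27, β ≈ 12.04

With mean 0.88 fixed, write α = 0.88s, β = 0.12s where s = α+β.
Need P(θ < 0.81) = 0.025 under Beta(0.88s, 0.12s). Normal approximation: (q−m)/√(m(1−m)/s) ≈ z_{0.025} = -1.96, so s ≈ 0.88·0.12·(-1.96)²/(0.81−0.88)² = 82.8.
At s = 82.8: P(θ<0.81) ≈ 0.036. Adjusting to match 0.025 gives s ≈ 100.31.
So α = 0.88·100.31 ≈ 88.27, β = 0.12·100.31 ≈ 12.04.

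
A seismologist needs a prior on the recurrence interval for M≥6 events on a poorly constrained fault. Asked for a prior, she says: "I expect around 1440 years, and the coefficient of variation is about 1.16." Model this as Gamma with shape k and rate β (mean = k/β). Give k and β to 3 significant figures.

For Gamma(k, rate β): mean = k/β, variance = k/β², so CV = 1/√k.
CV = 1.16, hence k = 1/CV² = 0.743.
Then β = k/mean = 0.743/1440 = 0.000516.

k ≈ 0.743, β ≈ 0.000516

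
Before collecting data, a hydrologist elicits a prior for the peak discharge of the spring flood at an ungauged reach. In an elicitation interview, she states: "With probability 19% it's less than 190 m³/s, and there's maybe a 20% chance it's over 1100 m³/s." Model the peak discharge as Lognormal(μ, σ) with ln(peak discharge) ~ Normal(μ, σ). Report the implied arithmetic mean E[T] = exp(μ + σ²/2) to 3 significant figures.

E[T] ≈ 784 m³/s

If T ~ Lognormal(μ,σ) then ln T ~ Normal(μ,σ), so the p-quantile of ln T is μ + z_p·σ.
ln(190) = 5.247 and ln(1100) = 7.003; z_{0.19} = -0.8779, z_{0.8} = 0.8416.
σ = (7.003 − 5.247)/(0.8416 − (-0.8779)) = 1.021.
μ = 5.247 − (-0.8779)·1.021 = 6.144.
E[T] = exp(μ + σ²/2) = exp(6.144 + 0.5215) = 784 m³/s.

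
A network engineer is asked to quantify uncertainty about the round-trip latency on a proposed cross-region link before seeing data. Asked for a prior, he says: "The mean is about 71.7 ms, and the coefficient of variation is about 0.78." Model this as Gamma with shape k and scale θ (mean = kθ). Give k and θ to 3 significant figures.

For Gamma(k, scale θ): mean = kθ, variance = kθ², so CV = 1/√k.
CV = 0.78, hence k = 1/CV² = 1.64.
Then θ = mean/k = 71.7/1.64 = 43.6.

k ≈ 1.64, θ ≈ 43.6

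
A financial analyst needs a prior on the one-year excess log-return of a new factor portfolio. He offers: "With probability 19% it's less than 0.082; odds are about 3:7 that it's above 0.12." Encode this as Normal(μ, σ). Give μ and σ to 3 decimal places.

The p-quantile of Normal(μ,σ) is μ + z_p·σ, with z_{0.19} = -0.8779 and z_{0.7} = 0.5244.
Eliminate σ: μ = (z₂·x₁ − z₁·x₂)/(z₂ − z₁) = (0.5244·0.082 − (-0.8779)·0.12)/1.402 = 0.106.
Then σ = (x₂ − x₁)/(z₂ − z₁) = (0.12 − 0.082)/1.402 = 0.027.

μ = 0.106, σ = 0.027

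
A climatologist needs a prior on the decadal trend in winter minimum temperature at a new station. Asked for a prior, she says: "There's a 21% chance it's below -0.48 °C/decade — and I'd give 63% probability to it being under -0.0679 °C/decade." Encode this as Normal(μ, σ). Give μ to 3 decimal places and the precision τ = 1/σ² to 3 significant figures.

μ = -0.188, τ = 7.63

The p-quantile of Normal(μ,σ) is μ + z_p·σ, with z_{0.21} = -0.8064 and z_{0.63} = 0.3319.
Eliminate σ: μ = (z₂·x₁ − z₁·x₂)/(z₂ − z₁) = (0.3319·-0.48 − (-0.8064)·-0.0679)/1.138 = -0.188.
Then σ = (x₂ − x₁)/(z₂ − z₁) = (-0.0679 − -0.48)/1.138 = 0.362.
Precision τ = 1/σ² = 1/0.362² = 7.63.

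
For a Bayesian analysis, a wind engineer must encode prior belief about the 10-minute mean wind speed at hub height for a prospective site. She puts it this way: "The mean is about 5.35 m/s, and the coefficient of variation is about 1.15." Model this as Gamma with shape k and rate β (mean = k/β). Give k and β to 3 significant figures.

For Gamma(k, rate β): mean = k/β, variance = k/β², so CV = 1/√k.
CV = 1.15, hence k = 1/CV² = 0.756.
Then β = k/mean = 0.756/5.35 = 0.141.

k ≈ 0.756, β ≈ 0.141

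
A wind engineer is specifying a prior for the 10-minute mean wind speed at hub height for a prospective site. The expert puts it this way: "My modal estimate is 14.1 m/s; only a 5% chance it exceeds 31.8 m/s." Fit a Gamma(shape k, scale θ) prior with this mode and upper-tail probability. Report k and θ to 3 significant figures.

Gamma(k,θ) with k>1 has mode (k−1)θ, so θ = 14.1/(k−1).
Need P(X < 31.8) = 0.95 with θ tied to k this way. Start at k = 2, θ = 14.1: P(X<31.8) ≈ 0.659.
Too low — raise k to concentrate. Iterating converges to k ≈ 5.15.
Then θ = 14.1/(5.15−1) ≈ 3.4.

k ≈ 5.15, θ ≈ 3.4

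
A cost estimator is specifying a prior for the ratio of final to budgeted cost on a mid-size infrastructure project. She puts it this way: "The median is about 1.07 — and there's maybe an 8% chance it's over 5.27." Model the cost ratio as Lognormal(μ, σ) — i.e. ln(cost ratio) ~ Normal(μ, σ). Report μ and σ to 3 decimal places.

μ ≈ 0.068, σ ≈ 1.135

If T ~ Lognormal(μ,σ) then ln T ~ Normal(μ,σ), so the p-quantile of ln T is μ + z_p·σ.
ln(1.07) = 0.06766 and ln(5.27) = 1.662; z_{0.5} = 0, z_{0.92} = 1.405.
σ = (1.662 − 0.06766)/(1.405 − (0)) = 1.135.
μ = 0.06766 − (0)·1.135 = 0.068.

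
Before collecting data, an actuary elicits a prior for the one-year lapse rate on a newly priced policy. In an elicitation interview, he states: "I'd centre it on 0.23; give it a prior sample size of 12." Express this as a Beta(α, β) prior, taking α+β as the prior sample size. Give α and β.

Under the effective-sample-size interpretation, Beta(α, β) has prior mean α/(α+β) and prior sample size α+β.
So α+β = 12 and α/(α+β) = 0.23, giving α = 0.23·12 = 2.76 and β = 12 − 2.76 = 9.24.

α = 2.76, β = 9.24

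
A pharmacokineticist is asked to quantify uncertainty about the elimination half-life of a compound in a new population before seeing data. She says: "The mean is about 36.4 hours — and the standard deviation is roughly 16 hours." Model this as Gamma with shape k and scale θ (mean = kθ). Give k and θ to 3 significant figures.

k ≈ 5.18, θ ≈ 7.03

For Gamma(k, scale θ): mean = kθ, variance = kθ², so CV = 1/√k.
CV = SD/mean = 16/36.4 = 0.4396, hence k = 1/CV² = 5.18.
Then θ = mean/k = 36.4/5.18 = 7.03.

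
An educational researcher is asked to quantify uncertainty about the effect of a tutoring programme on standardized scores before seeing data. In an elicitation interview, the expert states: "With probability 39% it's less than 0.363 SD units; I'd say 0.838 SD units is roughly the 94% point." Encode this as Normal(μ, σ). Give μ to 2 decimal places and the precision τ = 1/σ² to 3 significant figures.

μ = 0.44, τ = 14.9

The p-quantile of Normal(μ,σ) is μ + z_p·σ, with z_{0.39} = -0.2793 and z_{0.94} = 1.555.
Eliminate σ: μ = (z₂·x₁ − z₁·x₂)/(z₂ − z₁) = (1.555·0.363 − (-0.2793)·0.838)/1.834 = 0.44.
Then σ = (x₂ − x₁)/(z₂ − z₁) = (0.838 − 0.363)/1.834 = 0.26.
Precision τ = 1/σ² = 1/0.259² = 14.9.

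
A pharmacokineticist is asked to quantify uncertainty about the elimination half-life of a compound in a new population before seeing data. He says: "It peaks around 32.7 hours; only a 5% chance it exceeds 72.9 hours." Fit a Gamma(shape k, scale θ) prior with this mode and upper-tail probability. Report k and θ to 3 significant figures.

Gamma(k,θ) with k>1 has mode (k−1)θ, so θ = 32.7/(k−1).
Need P(X < 72.9) = 0.95 with θ tied to k this way. Start at k = 2, θ = 32.7: P(X<72.9) ≈ 0.653.
Too low — raise k to concentrate. Iterating converges to k ≈ 5.28.
Then θ = 32.7/(5.28−1) ≈ 7.65.

k ≈ 5.28, θ ≈ 7.65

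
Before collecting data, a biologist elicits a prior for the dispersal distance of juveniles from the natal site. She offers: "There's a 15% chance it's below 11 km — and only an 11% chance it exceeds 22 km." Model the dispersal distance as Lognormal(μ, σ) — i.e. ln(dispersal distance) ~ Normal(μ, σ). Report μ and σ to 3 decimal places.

If T ~ Lognormal(μ,σ) then ln T ~ Normal(μ,σ), so the p-quantile of ln T is μ + z_p·σ.
ln(11) = 2.398 and ln(22) = 3.091; z_{0.15} = -1.036, z_{0.89} = 1.227.
σ = (3.091 − 2.398)/(1.227 − (-1.036)) = 0.306.
μ = 2.398 − (-1.036)·0.306 = 2.715.

μ ≈ 2.715, σ ≈ 0.306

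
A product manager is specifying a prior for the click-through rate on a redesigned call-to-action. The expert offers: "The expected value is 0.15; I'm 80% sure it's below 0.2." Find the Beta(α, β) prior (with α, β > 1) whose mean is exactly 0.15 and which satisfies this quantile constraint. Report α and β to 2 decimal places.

With mean 0.15 fixed, write α = 0.15s, β = 0.85s where s = α+β.
Need P(θ < 0.2) = 0.8 under Beta(0.15s, 0.85s). Normal approximation: (q−m)/√(m(1−m)/s) ≈ z_{0.8} = 0.842, so s ≈ 0.15·0.85·(0.842)²/(0.2−0.15)² = 36.1.
At s = 36.1: P(θ<0.2) ≈ 0.811. Adjusting to match 0.8 gives s ≈ 32.12.
So α = 0.15·32.12 ≈ 4.82, β = 0.85·32.12 ≈ 27.30.

α ≈ 4.82, β ≈ 27.30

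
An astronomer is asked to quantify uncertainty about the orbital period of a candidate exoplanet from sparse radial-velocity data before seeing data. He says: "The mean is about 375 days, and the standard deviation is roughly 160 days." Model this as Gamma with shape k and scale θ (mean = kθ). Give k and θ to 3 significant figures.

k ≈ 5.49, θ ≈ 68.3

For Gamma(k, scale θ): mean = kθ, variance = kθ², so CV = 1/√k.
CV = SD/mean = 160/375 = 0.4267, hence k = 1/CV² = 5.49.
Then θ = mean/k = 375/5.49 = 68.3.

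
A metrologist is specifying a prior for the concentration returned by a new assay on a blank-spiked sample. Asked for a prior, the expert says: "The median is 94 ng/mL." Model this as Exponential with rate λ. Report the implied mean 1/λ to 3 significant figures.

Exponential median = ln 2 / λ, so λ = ln 2 / 94.0 = 0.00737.
Mean = 1/λ = 136 ng/mL.

mean ≈ 136 ng/mL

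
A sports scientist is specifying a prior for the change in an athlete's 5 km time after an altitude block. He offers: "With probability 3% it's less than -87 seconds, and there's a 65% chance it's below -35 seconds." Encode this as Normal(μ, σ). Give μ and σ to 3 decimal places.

μ = -43.842, σ = 22.947

The p-quantile of Normal(μ,σ) is μ + z_p·σ, with z_{0.03} = -1.881 and z_{0.65} = 0.3853.
Eliminate σ: μ = (z₂·x₁ − z₁·x₂)/(z₂ − z₁) = (0.3853·-87 − (-1.881)·-35)/2.266 = -43.842.
Then σ = (x₂ − x₁)/(z₂ − z₁) = (-35 − -87)/2.266 = 22.947.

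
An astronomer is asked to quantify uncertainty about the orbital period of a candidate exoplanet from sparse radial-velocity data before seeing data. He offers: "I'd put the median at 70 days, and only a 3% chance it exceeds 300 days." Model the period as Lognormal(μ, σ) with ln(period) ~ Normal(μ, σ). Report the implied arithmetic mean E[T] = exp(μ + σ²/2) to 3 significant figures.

If T ~ Lognormal(μ,σ) then ln T ~ Normal(μ,σ), so the p-quantile of ln T is μ + z_p·σ.
ln(70) = 4.248 and ln(300) = 5.704; z_{0.5} = 0, z_{0.97} = 1.881.
σ = (5.704 − 4.248)/(1.881 − (0)) = 0.774.
μ = 4.248 − (0)·0.774 = 4.248.
E[T] = exp(μ + σ²/2) = exp(4.248 + 0.2994) = 94.4 days.

E[T] ≈ 94.4 days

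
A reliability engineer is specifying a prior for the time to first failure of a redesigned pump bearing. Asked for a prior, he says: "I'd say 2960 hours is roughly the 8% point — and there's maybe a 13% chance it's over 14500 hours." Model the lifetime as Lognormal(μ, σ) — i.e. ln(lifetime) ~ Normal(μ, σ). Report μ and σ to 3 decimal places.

If T ~ Lognormal(μ,σ) then ln T ~ Normal(μ,σ), so the p-quantile of ln T is μ + z_p·σ.
ln(2960) = 7.993 and ln(14500) = 9.582; z_{0.08} = -1.405, z_{0.87} = 1.126.
σ = (9.582 − 7.993)/(1.126 − (-1.405)) = 0.628.
μ = 7.993 − (-1.405)·0.628 = 8.875.

μ ≈ 8.875, σ ≈ 0.628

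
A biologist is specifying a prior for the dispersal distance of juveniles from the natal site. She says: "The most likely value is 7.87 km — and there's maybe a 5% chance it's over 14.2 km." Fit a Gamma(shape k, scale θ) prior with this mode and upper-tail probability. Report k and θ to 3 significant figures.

k ≈ 9, θ ≈ 0.984

Gamma(k,θ) with k>1 has mode (k−1)θ, so θ = 7.87/(k−1).
Need P(X < 14.2) = 0.95 with θ tied to k this way. Start at k = 2, θ = 7.87: P(X<14.2) ≈ 0.538.
Too low — raise k to concentrate. Iterating converges to k ≈ 9.
Then θ = 7.87/(9−1) ≈ 0.984.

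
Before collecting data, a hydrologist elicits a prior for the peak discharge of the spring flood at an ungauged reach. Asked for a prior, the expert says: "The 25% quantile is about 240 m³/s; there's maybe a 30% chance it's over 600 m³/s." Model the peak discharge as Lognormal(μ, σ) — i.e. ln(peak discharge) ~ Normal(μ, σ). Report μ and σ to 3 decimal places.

μ ≈ 5.996, σ ≈ 0.764

If T ~ Lognormal(μ,σ) then ln T ~ Normal(μ,σ), so the p-quantile of ln T is μ + z_p·σ.
ln(240) = 5.481 and ln(600) = 6.397; z_{0.25} = -0.6745, z_{0.7} = 0.5244.
σ = (6.397 − 5.481)/(0.5244 − (-0.6745)) = 0.764.
μ = 5.481 − (-0.6745)·0.764 = 5.996.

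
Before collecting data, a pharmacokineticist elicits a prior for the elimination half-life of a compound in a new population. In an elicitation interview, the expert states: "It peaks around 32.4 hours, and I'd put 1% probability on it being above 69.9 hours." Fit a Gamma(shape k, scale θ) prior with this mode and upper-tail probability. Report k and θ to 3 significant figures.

k ≈ 9.19, θ ≈ 3.96

Gamma(k,θ) with k>1 has mode (k−1)θ, so θ = 32.4/(k−1).
Need P(X < 69.9) = 0.99 with θ tied to k this way. Start at k = 2, θ = 32.4: P(X<69.9) ≈ 0.635.
Too low — raise k to concentrate. Iterating converges to k ≈ 9.19.
Then θ = 32.4/(9.19−1) ≈ 3.96.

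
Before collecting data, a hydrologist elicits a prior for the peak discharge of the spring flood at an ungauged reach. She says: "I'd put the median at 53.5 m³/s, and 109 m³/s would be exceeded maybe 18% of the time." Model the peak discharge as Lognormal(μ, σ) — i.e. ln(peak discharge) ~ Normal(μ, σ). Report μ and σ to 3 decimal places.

If T ~ Lognormal(μ,σ) then ln T ~ Normal(μ,σ), so the p-quantile of ln T is μ + z_p·σ.
ln(53.5) = 3.98 and ln(109) = 4.691; z_{0.5} = 0, z_{0.82} = 0.9154.
σ = (4.691 − 3.98)/(0.9154 − (0)) = 0.777.
μ = 3.98 − (0)·0.777 = 3.980.

μ ≈ 3.980, σ ≈ 0.777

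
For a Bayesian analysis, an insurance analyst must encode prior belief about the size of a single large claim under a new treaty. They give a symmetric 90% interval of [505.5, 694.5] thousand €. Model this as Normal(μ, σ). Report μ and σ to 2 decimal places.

μ = 600.00, σ = 57.45

A symmetric 90% interval runs μ ± z·σ with z = 1.645.
Half-width = 94.5, so σ = 94.5/1.645 = 57.45.
μ is the interval midpoint, 600.00.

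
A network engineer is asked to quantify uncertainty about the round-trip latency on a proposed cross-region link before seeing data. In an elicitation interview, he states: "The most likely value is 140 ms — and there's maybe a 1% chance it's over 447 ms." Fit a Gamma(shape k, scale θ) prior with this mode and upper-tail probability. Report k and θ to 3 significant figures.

Gamma(k,θ) with k>1 has mode (k−1)θ, so θ = 140/(k−1).
Need P(X < 447) = 0.99 with θ tied to k this way. Start at k = 2, θ = 140: P(X<447) ≈ 0.828.
Too low — raise k to concentrate. Iterating converges to k ≈ 4.29.
Then θ = 140/(4.29−1) ≈ 42.6.

k ≈ 4.29, θ ≈ 42.6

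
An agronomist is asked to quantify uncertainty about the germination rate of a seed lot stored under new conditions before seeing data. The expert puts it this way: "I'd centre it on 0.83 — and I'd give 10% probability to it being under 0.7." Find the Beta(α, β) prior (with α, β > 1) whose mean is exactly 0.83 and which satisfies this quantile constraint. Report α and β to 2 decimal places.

With mean 0.83 fixed, write α = 0.83s, β = 0.17s where s = α+β.
Need P(θ < 0.7) = 0.1 under Beta(0.83s, 0.17s). Normal approximation: (q−m)/√(m(1−m)/s) ≈ z_{0.1} = -1.28, so s ≈ 0.83·0.17·(-1.28)²/(0.7−0.83)² = 13.7.
At s = 13.7: P(θ<0.7) ≈ 0.107. Adjusting to match 0.1 gives s ≈ 14.84.
So α = 0.83·14.84 ≈ 12.32, β = 0.17·14.84 ≈ 2.52.

α ≈ 12.32, β ≈ 2.52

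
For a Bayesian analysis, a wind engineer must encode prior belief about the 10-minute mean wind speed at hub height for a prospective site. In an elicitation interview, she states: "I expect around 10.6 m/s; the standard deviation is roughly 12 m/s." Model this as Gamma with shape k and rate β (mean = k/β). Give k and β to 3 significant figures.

For Gamma(k, rate β): mean = k/β, variance = k/β², so CV = 1/√k.
CV = SD/mean = 12/10.6 = 1.132, hence k = 1/CV² = 0.78.
Then β = k/mean = 0.78/10.6 = 0.0736.

k ≈ 0.78, β ≈ 0.0736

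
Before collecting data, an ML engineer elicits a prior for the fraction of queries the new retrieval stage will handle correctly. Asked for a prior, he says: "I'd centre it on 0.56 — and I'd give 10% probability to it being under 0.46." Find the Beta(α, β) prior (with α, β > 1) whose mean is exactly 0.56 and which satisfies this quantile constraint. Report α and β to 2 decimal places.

With mean 0.56 fixed, write α = 0.56s, β = 0.44s where s = α+β.
Need P(θ < 0.46) = 0.1 under Beta(0.56s, 0.44s). Normal approximation: (q−m)/√(m(1−m)/s) ≈ z_{0.1} = -1.28, so s ≈ 0.56·0.44·(-1.28)²/(0.46−0.56)² = 40.5.
At s = 40.5: P(θ<0.46) ≈ 0.101. Adjusting to match 0.1 gives s ≈ 40.65.
So α = 0.56·40.65 ≈ 22.77, β = 0.44·40.65 ≈ 17.89.

α ≈ 22.77, β ≈ 17.89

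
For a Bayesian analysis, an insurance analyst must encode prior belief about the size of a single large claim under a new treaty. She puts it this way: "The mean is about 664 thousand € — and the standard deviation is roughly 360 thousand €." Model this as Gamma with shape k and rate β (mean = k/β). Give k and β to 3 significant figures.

For Gamma(k, rate β): mean = k/β, variance = k/β², so CV = 1/√k.
CV = SD/mean = 360/664 = 0.5422, hence k = 1/CV² = 3.4.
Then β = k/mean = 3.4/664 = 0.00512.

k ≈ 3.4, β ≈ 0.00512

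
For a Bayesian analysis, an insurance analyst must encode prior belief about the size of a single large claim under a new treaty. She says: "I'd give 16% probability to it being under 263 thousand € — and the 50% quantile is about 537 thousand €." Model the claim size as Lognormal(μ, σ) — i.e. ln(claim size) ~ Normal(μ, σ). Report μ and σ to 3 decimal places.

μ ≈ 6.286, σ ≈ 0.718

If T ~ Lognormal(μ,σ) then ln T ~ Normal(μ,σ), so the p-quantile of ln T is μ + z_p·σ.
ln(263) = 5.572 and ln(537) = 6.286; z_{0.16} = -0.9945, z_{0.5} = 0.
σ = (6.286 − 5.572)/(0 − (-0.9945)) = 0.718.
μ = 5.572 − (-0.9945)·0.718 = 6.286.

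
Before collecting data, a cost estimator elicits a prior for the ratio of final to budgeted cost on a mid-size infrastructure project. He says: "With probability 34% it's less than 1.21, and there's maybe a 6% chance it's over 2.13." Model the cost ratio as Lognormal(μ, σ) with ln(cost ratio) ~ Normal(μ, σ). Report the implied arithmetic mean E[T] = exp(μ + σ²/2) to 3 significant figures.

If T ~ Lognormal(μ,σ) then ln T ~ Normal(μ,σ), so the p-quantile of ln T is μ + z_p·σ.
ln(1.21) = 0.1906 and ln(2.13) = 0.7561; z_{0.34} = -0.4125, z_{0.94} = 1.555.
σ = (0.7561 − 0.1906)/(1.555 − (-0.4125)) = 0.287.
μ = 0.1906 − (-0.4125)·0.287 = 0.309.
E[T] = exp(μ + σ²/2) = exp(0.309 + 0.0413) = 1.42.

E[T] ≈ 1.42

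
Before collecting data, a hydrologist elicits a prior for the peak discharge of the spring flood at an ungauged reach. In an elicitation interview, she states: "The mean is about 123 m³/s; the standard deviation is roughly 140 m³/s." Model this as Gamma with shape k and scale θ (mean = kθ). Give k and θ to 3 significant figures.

For Gamma(k, scale θ): mean = kθ, variance = kθ², so CV = 1/√k.
CV = SD/mean = 140/123 = 1.138, hence k = 1/CV² = 0.772.
Then θ = mean/k = 123/0.772 = 159.

k ≈ 0.772, θ ≈ 159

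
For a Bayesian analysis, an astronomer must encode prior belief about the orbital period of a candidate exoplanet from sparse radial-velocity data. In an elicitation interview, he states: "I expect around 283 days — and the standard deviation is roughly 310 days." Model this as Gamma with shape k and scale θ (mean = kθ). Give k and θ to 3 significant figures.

For Gamma(k, scale θ): mean = kθ, variance = kθ², so CV = 1/√k.
CV = SD/mean = 310/283 = 1.095, hence k = 1/CV² = 0.833.
Then θ = mean/k = 283/0.833 = 340.

k ≈ 0.833, θ ≈ 340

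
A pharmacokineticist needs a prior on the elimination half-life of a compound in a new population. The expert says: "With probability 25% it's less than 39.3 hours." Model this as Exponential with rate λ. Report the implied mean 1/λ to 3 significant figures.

mean ≈ 137 hours

P(T < 39.3) = 1 − e^(−λ·39.3) = 0.25, so λ = −ln(1−0.25)/39.3 = −ln(0.75)/39.3 = 0.00732.
Mean = 1/λ = 137 hours.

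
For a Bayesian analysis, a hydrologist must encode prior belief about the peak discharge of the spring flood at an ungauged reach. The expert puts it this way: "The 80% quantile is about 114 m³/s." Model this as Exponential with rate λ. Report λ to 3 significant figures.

P(T < 114.0) = 1 − e^(−λ·114.0) = 0.8, so λ = −ln(1−0.8)/114.0 = −ln(0.2)/114.0 = 0.0141.

λ ≈ 0.0141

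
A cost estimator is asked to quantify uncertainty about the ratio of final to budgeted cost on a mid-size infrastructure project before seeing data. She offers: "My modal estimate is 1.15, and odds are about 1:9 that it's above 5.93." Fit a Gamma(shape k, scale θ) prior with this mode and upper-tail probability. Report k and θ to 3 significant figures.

Gamma(k,θ) with k>1 has mode (k−1)θ, so θ = 1.15/(k−1).
Need P(X < 5.93) = 0.9 with θ tied to k this way. Start at k = 2, θ = 1.15: P(X<5.93) ≈ 0.965.
Too high — lower k to spread out. Iterating converges to k ≈ 1.65.
Then θ = 1.15/(1.65−1) ≈ 1.76.

k ≈ 1.65, θ ≈ 1.76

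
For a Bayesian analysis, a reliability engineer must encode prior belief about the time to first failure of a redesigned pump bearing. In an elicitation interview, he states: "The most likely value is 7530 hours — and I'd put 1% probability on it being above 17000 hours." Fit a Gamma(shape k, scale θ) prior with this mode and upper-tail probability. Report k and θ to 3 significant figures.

k ≈ 8.23, θ ≈ 1040

Gamma(k,θ) with k>1 has mode (k−1)θ, so θ = 7530/(k−1).
Need P(X < 17000) = 0.99 with θ tied to k this way. Start at k = 2, θ = 7530: P(X<17000) ≈ 0.659.
Too low — raise k to concentrate. Iterating converges to k ≈ 8.23.
Then θ = 7530/(8.23−1) ≈ 1040.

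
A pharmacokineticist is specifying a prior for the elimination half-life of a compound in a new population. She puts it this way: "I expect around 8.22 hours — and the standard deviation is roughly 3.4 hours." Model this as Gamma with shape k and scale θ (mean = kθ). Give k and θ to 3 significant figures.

For Gamma(k, scale θ): mean = kθ, variance = kθ², so CV = 1/√k.
CV = SD/mean = 3.4/8.22 = 0.4136, hence k = 1/CV² = 5.85.
Then θ = mean/k = 8.22/5.85 = 1.41.

k ≈ 5.85, θ ≈ 1.41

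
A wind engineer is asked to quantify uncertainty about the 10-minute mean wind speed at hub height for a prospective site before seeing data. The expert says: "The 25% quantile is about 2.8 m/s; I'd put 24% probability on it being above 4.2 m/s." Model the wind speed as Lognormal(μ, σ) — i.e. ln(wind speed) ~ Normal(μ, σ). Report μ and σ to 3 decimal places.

μ ≈ 1.228, σ ≈ 0.294

If T ~ Lognormal(μ,σ) then ln T ~ Normal(μ,σ), so the p-quantile of ln T is μ + z_p·σ.
ln(2.8) = 1.03 and ln(4.2) = 1.435; z_{0.25} = -0.6745, z_{0.76} = 0.7063.
σ = (1.435 − 1.03)/(0.7063 − (-0.6745)) = 0.294.
μ = 1.03 − (-0.6745)·0.294 = 1.228.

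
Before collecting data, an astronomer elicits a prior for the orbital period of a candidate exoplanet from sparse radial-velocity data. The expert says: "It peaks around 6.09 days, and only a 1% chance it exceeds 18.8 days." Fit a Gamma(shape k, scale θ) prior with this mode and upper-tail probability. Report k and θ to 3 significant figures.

Gamma(k,θ) with k>1 has mode (k−1)θ, so θ = 6.09/(k−1).
Need P(X < 18.8) = 0.99 with θ tied to k this way. Start at k = 2, θ = 6.09: P(X<18.8) ≈ 0.813.
Too low — raise k to concentrate. Iterating converges to k ≈ 4.52.
Then θ = 6.09/(4.52−1) ≈ 1.73.

k ≈ 4.52, θ ≈ 1.73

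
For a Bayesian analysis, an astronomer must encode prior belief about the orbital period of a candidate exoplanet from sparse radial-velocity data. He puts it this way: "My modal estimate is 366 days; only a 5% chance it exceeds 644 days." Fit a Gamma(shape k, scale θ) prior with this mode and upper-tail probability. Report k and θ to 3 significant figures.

Gamma(k,θ) with k>1 has mode (k−1)θ, so θ = 366/(k−1).
Need P(X < 644) = 0.95 with θ tied to k this way. Start at k = 2, θ = 366: P(X<644) ≈ 0.525.
Too low — raise k to concentrate. Iterating converges to k ≈ 9.74.
Then θ = 366/(9.74−1) ≈ 41.9.

k ≈ 9.74, θ ≈ 41.9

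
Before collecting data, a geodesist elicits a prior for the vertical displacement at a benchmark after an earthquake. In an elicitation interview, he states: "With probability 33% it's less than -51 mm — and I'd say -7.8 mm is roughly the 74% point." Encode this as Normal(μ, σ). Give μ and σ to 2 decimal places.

The p-quantile of Normal(μ,σ) is μ + z_p·σ, with z_{0.33} = -0.4399 and z_{0.74} = 0.6433.
Eliminate σ: μ = (z₂·x₁ − z₁·x₂)/(z₂ − z₁) = (0.6433·-51 − (-0.4399)·-7.8)/1.083 = -33.46.
Then σ = (x₂ − x₁)/(z₂ − z₁) = (-7.8 − -51)/1.083 = 39.88.

μ = -33.46, σ = 39.88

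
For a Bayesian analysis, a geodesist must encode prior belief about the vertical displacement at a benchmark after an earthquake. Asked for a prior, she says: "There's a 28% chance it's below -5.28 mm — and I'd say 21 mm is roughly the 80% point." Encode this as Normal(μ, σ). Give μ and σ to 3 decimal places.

μ = 5.473, σ = 18.449

For Normal(μ,σ), the p-quantile is μ + z_p·σ. Here z_{0.28} = -0.5828, z_{0.8} = 0.8416.
So -5.28 = μ − 0.5828σ and 21 = μ + 0.8416σ.
Subtracting: σ = (21 − -5.28)/(0.8416 − (-0.5828)) = 18.449.
Then μ = -5.28 − (-0.5828)·18.449 = 5.473.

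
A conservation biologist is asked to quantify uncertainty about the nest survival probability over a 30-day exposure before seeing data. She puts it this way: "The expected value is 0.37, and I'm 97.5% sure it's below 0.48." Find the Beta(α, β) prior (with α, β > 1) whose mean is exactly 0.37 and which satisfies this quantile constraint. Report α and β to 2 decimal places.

With mean 0.37 fixed, write α = 0.37s, β = 0.63s where s = α+β.
Need P(θ < 0.48) = 0.975 under Beta(0.37s, 0.63s). Normal approximation: (q−m)/√(m(1−m)/s) ≈ z_{0.975} = 1.96, so s ≈ 0.37·0.63·(1.96)²/(0.48−0.37)² = 74.0.
At s = 74.0: P(θ<0.48) ≈ 0.973. Adjusting to match 0.975 gives s ≈ 77.01.
So α = 0.37·77.01 ≈ 28.49, β = 0.63·77.01 ≈ 48.52.

α ≈ 28.49, β ≈ 48.52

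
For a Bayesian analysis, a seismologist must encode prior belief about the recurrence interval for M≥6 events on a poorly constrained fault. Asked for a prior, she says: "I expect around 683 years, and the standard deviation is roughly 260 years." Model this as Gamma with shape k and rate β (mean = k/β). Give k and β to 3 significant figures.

k ≈ 6.9, β ≈ 0.0101

For Gamma(k, rate β): mean = k/β, variance = k/β², so CV = 1/√k.
CV = SD/mean = 260/683 = 0.3807, hence k = 1/CV² = 6.9.
Then β = k/mean = 6.9/683 = 0.0101.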